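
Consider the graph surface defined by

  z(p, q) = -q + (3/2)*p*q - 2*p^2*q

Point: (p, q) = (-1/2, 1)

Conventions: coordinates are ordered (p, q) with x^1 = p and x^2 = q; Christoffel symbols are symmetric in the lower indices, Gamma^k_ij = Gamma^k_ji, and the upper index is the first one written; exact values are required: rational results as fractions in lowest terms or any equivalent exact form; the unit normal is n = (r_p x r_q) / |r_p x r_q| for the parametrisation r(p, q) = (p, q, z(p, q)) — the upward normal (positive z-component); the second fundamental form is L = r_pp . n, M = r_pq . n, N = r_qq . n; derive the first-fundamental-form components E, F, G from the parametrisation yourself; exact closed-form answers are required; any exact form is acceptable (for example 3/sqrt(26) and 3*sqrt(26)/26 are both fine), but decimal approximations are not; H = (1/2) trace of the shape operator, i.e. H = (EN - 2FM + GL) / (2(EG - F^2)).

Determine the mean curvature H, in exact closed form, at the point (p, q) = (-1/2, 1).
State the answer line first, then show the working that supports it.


Answer: H = 988*sqrt(293)/85849

z_p = 7/2, z_q = -9/4, z_pp = -4, z_pq = 7/2, z_qq = 0
E = 53/4, F = -63/8, G = 97/16; answer radicand W^2 = 293/16
unnormalised second-form numerators: l = -4, m = 7/2, n = 0; L = l/sqrt(293/16), and similarly M = m/sqrt(W^2), N = n/sqrt(W^2)
H = (E*n - 2*F*m + G*l) / (2*(EG - F^2)*sqrt(W^2)); E*n - 2*F*m + G*l = 247/8, EG - F^2 = 293/16, so H = (247/293)/sqrt(293/16)


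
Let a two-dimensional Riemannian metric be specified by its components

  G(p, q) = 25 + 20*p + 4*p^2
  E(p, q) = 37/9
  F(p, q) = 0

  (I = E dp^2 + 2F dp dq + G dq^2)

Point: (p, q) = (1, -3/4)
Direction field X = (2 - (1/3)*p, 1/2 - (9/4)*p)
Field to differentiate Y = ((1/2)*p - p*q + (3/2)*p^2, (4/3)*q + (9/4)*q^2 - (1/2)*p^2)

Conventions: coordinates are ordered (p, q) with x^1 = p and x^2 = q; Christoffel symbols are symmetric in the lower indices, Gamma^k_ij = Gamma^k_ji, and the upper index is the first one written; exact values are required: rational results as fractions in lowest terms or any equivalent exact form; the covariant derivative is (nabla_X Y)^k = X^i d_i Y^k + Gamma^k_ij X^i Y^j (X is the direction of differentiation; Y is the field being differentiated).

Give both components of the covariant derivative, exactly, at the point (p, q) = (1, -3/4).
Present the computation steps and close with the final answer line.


E = 37/9, F = 0, G = 49 at the point
E_p = 0, E_q = 0, F_p = 0, F_q = 0, G_p = 28, G_q = 0
EG - F^2 = 1813/9;  g^inv = (9/1813) * [[49, 0], [0, 37/9]]
first-kind symbols [ij,l] = (1/2)(d_i g_jl + d_j g_il - d_l g_ij): [pp,p] = E_p/2 = 0, [pp,q] = F_p - E_q/2 = 0, [pq,p] = E_q/2 = 0, [pq,q] = G_p/2 = 14, [qq,p] = F_q - G_p/2 = -14, [qq,q] = G_q/2 = 0
Gamma^p_ij = (G*[ij,p] - F*[ij,q])/(EG - F^2), Gamma^q_ij = (E*[ij,q] - F*[ij,p])/(EG - F^2)
Gamma_ppp = 0, Gamma_ppq = 0, Gamma_pqq = -126/37, Gamma_qpp = 0, Gamma_qpq = 2/7, Gamma_qqq = 0
X = (5/3, -7/4), Y = (11/4, -15/64) at the point

Answer: (nabla_X Y)^p = 105659/14208, (nabla_X Y)^q = 47/112


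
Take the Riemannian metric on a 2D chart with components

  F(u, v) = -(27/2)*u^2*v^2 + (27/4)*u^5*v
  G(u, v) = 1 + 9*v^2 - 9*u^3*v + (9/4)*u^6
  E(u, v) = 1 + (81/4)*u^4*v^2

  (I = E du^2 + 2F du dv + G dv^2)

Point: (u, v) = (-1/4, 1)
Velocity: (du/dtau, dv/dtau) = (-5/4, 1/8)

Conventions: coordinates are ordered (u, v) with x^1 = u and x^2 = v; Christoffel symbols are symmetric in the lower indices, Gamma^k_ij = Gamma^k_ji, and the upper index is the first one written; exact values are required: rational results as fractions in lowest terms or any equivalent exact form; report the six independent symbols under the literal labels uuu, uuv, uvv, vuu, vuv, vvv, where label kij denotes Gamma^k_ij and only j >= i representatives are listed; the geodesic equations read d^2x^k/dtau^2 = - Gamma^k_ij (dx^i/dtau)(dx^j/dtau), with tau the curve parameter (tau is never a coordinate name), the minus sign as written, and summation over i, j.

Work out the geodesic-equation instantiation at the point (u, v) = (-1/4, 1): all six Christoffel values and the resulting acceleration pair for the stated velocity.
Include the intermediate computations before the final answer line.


E = 1105/1024, F = -3483/4096, G = 166153/16384 at the point
E_u = -81/64, E_v = 81/512, F_u = 7047/1024, F_v = -6939/4096, G_u = -3483/2048, G_v = 1161/64
EG - F^2 = 167449/16384;  g^inv = (16384/167449) * [[166153/16384, 3483/4096], [3483/4096, 1105/1024]]
first-kind symbols [ij,l] = (1/2)(d_i g_jl + d_j g_il - d_l g_ij): [uu,u] = E_u/2 = -81/128, [uu,v] = F_u - E_v/2 = 3483/512, [uv,u] = E_v/2 = 81/1024, [uv,v] = G_u/2 = -3483/4096, [vv,u] = F_v - G_u/2 = -27/32, [vv,v] = G_v/2 = 1161/128
Gamma^u_ij = (G*[ij,u] - F*[ij,v])/(EG - F^2), Gamma^v_ij = (E*[ij,v] - F*[ij,u])/(EG - F^2)
Gamma_uuu = -10368/167449, Gamma_uuv = 1296/167449, Gamma_uvv = -13824/167449, Gamma_vuu = 111456/167449, Gamma_vuv = -13932/167449, Gamma_vvv = 148608/167449
d^2u/dtau^2 = -(Gamma_uuu*(-5/4)^2 + 2*Gamma_uuv*(-5/4)*(1/8) + Gamma_uvv*(1/8)^2) = 16821/167449
d^2v/dtau^2 = -(Gamma_vuu*(-5/4)^2 + 2*Gamma_vuv*(-5/4)*(1/8) + Gamma_vvv*(1/8)^2) = -723303/669796

Answer: Gamma_uuu = -10368/167449, Gamma_uuv = 1296/167449, Gamma_uvv = -13824/167449, Gamma_vuu = 111456/167449, Gamma_vuv = -13932/167449, Gamma_vvv = 148608/167449; accelerations (d^2u/dtau^2, d^2v/dtau^2) = (16821/167449, -723303/669796)


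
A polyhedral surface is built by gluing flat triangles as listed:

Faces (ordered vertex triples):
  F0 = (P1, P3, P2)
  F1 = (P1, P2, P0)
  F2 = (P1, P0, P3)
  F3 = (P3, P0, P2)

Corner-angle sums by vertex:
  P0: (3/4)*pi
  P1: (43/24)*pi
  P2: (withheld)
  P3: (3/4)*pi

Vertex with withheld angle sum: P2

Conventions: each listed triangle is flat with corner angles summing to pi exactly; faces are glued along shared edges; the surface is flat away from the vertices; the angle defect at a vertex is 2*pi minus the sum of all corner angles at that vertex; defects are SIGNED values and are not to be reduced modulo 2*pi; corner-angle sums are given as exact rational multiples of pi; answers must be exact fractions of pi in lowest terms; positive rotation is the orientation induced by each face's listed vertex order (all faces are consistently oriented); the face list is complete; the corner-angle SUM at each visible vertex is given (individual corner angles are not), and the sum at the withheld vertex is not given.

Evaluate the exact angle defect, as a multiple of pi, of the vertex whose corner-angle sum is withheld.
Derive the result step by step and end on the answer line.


V = 4, E = 6, F = 4; chi = V - E + F = 2
Gauss-Bonnet: total defect = 2*pi*chi = 4*pi; visible defects sum to (65/24)*pi

Answer: defect(P2) = (31/24)*pi


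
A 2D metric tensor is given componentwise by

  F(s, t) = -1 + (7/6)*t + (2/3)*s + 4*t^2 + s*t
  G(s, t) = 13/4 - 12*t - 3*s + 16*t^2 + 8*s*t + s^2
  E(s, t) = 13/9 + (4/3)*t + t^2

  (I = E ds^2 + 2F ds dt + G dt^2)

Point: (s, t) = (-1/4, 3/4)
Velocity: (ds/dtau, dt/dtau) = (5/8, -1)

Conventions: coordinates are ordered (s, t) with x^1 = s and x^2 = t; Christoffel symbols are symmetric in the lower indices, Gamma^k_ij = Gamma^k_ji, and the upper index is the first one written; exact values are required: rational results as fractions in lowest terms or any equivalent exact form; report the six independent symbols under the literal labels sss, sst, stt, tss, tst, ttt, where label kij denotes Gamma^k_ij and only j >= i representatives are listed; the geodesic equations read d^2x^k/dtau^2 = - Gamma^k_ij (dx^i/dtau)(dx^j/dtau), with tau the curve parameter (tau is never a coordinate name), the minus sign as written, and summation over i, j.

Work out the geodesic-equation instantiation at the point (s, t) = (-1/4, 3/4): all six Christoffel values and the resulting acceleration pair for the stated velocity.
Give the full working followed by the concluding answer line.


E = 433/144, F = 85/48, G = 41/16 at the point
E_s = 0, E_t = 17/6, F_s = 17/12, F_t = 83/12, G_s = 5/2, G_t = 10
EG - F^2 = 329/72;  g^inv = (72/329) * [[41/16, -85/48], [-85/48, 433/144]]
first-kind symbols [ij,l] = (1/2)(d_i g_jl + d_j g_il - d_l g_ij): [ss,s] = E_s/2 = 0, [ss,t] = F_s - E_t/2 = 0, [st,s] = E_t/2 = 17/12, [st,t] = G_s/2 = 5/4, [tt,s] = F_t - G_s/2 = 17/3, [tt,t] = G_t/2 = 5
Gamma^s_ij = (G*[ij,s] - F*[ij,t])/(EG - F^2), Gamma^t_ij = (E*[ij,t] - F*[ij,s])/(EG - F^2)
Gamma_sss = 0, Gamma_sst = 102/329, Gamma_stt = 408/329, Gamma_tss = 0, Gamma_tst = 90/329, Gamma_ttt = 360/329
d^2s/dtau^2 = -(Gamma_sss*(5/8)^2 + 2*Gamma_sst*(5/8)*(-1) + Gamma_stt*(-1)^2) = -561/658
d^2t/dtau^2 = -(Gamma_tss*(5/8)^2 + 2*Gamma_tst*(5/8)*(-1) + Gamma_ttt*(-1)^2) = -495/658

Answer: Gamma_sss = 0, Gamma_sst = 102/329, Gamma_stt = 408/329, Gamma_tss = 0, Gamma_tst = 90/329, Gamma_ttt = 360/329; accelerations (d^2s/dtau^2, d^2t/dtau^2) = (-561/658, -495/658)


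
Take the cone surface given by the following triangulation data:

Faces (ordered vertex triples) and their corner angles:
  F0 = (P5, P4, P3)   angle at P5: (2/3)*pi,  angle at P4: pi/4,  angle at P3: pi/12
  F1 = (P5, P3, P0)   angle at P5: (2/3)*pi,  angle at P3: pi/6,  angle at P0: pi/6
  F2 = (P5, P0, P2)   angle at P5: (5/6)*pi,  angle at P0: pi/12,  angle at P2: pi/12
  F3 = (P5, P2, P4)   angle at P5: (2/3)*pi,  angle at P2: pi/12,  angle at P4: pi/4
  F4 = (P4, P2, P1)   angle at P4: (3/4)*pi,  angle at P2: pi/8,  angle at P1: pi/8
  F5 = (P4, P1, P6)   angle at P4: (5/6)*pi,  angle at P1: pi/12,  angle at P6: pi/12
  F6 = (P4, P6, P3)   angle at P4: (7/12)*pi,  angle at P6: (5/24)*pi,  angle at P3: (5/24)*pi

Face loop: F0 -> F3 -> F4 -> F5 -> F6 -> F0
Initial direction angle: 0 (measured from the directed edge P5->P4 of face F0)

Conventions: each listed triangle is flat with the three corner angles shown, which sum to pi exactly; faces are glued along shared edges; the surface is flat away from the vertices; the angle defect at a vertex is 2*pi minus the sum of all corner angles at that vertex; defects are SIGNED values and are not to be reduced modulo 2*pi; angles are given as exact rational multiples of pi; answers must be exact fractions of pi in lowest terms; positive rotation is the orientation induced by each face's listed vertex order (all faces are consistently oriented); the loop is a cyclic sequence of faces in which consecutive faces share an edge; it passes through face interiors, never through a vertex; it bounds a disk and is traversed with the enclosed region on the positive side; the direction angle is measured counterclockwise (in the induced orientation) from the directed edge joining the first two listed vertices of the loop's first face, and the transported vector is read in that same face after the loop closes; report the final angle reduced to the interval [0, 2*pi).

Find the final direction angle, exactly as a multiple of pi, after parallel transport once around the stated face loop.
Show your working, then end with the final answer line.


enclosed vertex P4: corner angles sum to (8/3)*pi, defect = 2*pi - (8/3)*pi = (-2/3)*pi
holonomy = initial angle + sum of enclosed defects (mod 2*pi), positive in the induced orientation
final angle = 0 - (2/3)*pi = (4/3)*pi (mod 2*pi)

Answer: final direction angle = (4/3)*pi


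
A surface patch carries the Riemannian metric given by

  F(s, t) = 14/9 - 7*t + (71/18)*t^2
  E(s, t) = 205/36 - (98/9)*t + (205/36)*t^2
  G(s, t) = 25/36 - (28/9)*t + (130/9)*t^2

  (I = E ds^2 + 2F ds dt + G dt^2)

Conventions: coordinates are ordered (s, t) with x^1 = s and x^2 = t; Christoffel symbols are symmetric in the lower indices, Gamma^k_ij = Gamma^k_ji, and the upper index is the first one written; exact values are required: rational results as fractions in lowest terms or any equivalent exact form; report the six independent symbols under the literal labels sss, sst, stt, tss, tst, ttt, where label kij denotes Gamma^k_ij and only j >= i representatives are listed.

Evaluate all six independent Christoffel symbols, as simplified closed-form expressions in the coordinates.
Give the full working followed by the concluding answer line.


E = 205/36 - (98/9)*t + (205/36)*t^2; F = 14/9 - 7*t + (71/18)*t^2; G = 25/36 - (28/9)*t + (130/9)*t^2
Gamma^k_ij = (1/2) g^{kl} (d_i g_jl + d_j g_il - d_l g_ij), with g^inv = (1/(EG-F^2)) [[G, -F], [-F, E]]
first partials: E_s = 0, E_t = -98/9 + (205/18)*t, F_s = 0, F_t = -7 + (71/9)*t, G_s = 0, G_t = -28/9 + (260/9)*t
D = EG - F^2 = 221/144 - (7/2)*t + (941/16)*t^2 - (1078/9)*t^3 + (2401/36)*t^4
expanded: Gamma^s_ss = (G E_s - 2F F_s + F E_t)/(2D), Gamma^s_st = (G E_t - F G_s)/(2D), Gamma^s_tt = (2G F_t - G G_s - F G_t)/(2D), Gamma^t_ss = (2E F_s - E E_t - F E_s)/(2D), Gamma^t_st = (E G_s - F E_t)/(2D), Gamma^t_tt = (E G_t - 2F F_t + F G_s)/(2D); substitute and cancel common factors

Answer: Gamma_sss = (29110*t^3 - 79492*t^2 + 60872*t - 10976)/(86436*t^4 - 155232*t^3 + 76221*t^2 - 4536*t + 1989), Gamma_sst = (106600*t^3 - 124880*t^2 + 27077*t - 4900)/(86436*t^4 - 155232*t^3 + 76221*t^2 - 4536*t + 1989), Gamma_stt = (73840*t^3 - 23856*t^2 - 7908*t - 3164)/(86436*t^4 - 155232*t^3 + 76221*t^2 - 4536*t + 1989), Gamma_tss = (-42025*t^3 + 120540*t^2 - 118857*t + 40180)/(86436*t^4 - 155232*t^3 + 76221*t^2 - 4536*t + 1989), Gamma_tst = (-29110*t^3 + 79492*t^2 - 60872*t + 10976)/(86436*t^4 - 155232*t^3 + 76221*t^2 - 4536*t + 1989), Gamma_ttt = (66272*t^3 - 107968*t^2 + 49144*t + 2632)/(86436*t^4 - 155232*t^3 + 76221*t^2 - 4536*t + 1989)


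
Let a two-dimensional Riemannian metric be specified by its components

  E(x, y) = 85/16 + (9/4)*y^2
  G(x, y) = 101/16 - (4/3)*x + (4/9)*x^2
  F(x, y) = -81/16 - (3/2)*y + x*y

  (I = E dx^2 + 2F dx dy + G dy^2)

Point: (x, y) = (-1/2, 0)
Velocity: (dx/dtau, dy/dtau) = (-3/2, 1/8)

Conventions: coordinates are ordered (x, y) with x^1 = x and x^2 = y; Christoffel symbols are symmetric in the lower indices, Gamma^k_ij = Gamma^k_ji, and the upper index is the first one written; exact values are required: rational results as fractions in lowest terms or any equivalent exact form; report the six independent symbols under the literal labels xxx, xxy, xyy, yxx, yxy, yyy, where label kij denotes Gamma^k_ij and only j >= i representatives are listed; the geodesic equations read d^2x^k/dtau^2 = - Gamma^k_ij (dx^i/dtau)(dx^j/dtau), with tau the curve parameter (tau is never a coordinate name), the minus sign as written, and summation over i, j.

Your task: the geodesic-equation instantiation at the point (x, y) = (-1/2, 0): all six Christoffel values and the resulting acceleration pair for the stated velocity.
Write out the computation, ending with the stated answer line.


E = 85/16, F = -81/16, G = 1021/144 at the point
E_x = 0, E_y = 0, F_x = 0, F_y = -2, G_x = -16/9, G_y = 0
EG - F^2 = 3467/288;  g^inv = (288/3467) * [[1021/144, 81/16], [81/16, 85/16]]
first-kind symbols [ij,l] = (1/2)(d_i g_jl + d_j g_il - d_l g_ij): [xx,x] = E_x/2 = 0, [xx,y] = F_x - E_y/2 = 0, [xy,x] = E_y/2 = 0, [xy,y] = G_x/2 = -8/9, [yy,x] = F_y - G_x/2 = -10/9, [yy,y] = G_y/2 = 0
Gamma^x_ij = (G*[ij,x] - F*[ij,y])/(EG - F^2), Gamma^y_ij = (E*[ij,y] - F*[ij,x])/(EG - F^2)
Gamma_xxx = 0, Gamma_xxy = -1296/3467, Gamma_xyy = -20420/31203, Gamma_yxx = 0, Gamma_yxy = -1360/3467, Gamma_yyy = -1620/3467
d^2x/dtau^2 = -(Gamma_xxx*(-3/2)^2 + 2*Gamma_xxy*(-3/2)*(1/8) + Gamma_xyy*(1/8)^2) = -64879/499248
d^2y/dtau^2 = -(Gamma_yxx*(-3/2)^2 + 2*Gamma_yxy*(-3/2)*(1/8) + Gamma_yyy*(1/8)^2) = -7755/55472

Answer: Gamma_xxx = 0, Gamma_xxy = -1296/3467, Gamma_xyy = -20420/31203, Gamma_yxx = 0, Gamma_yxy = -1360/3467, Gamma_yyy = -1620/3467; accelerations (d^2x/dtau^2, d^2y/dtau^2) = (-64879/499248, -7755/55472)


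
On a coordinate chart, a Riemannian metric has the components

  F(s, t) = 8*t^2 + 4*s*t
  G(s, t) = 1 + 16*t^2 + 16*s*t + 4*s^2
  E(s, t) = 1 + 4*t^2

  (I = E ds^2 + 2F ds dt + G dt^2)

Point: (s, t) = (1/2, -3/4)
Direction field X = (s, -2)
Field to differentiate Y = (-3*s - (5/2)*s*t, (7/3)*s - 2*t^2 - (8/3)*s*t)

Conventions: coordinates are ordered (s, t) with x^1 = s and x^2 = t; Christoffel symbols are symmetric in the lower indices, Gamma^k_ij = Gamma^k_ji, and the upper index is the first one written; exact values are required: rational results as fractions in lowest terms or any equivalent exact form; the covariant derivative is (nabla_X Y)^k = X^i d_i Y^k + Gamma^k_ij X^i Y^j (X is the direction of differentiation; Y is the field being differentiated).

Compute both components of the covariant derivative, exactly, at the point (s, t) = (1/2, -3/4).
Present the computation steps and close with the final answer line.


E = 13/4, F = 3, G = 5 at the point
E_s = 0, E_t = -6, F_s = -3, F_t = -10, G_s = -8, G_t = -16
EG - F^2 = 29/4;  g^inv = (4/29) * [[5, -3], [-3, 13/4]]
first-kind symbols [ij,l] = (1/2)(d_i g_jl + d_j g_il - d_l g_ij): [ss,s] = E_s/2 = 0, [ss,t] = F_s - E_t/2 = 0, [st,s] = E_t/2 = -3, [st,t] = G_s/2 = -4, [tt,s] = F_t - G_s/2 = -6, [tt,t] = G_t/2 = -8
Gamma^s_ij = (G*[ij,s] - F*[ij,t])/(EG - F^2), Gamma^t_ij = (E*[ij,t] - F*[ij,s])/(EG - F^2)
Gamma_sss = 0, Gamma_sst = -12/29, Gamma_stt = -24/29, Gamma_tss = 0, Gamma_tst = -16/29, Gamma_ttt = -32/29
X = (1/2, -2), Y = (-9/16, 25/24) at the point

Answer: (nabla_X Y)^s = 1383/464, (nabla_X Y)^t = 13/58


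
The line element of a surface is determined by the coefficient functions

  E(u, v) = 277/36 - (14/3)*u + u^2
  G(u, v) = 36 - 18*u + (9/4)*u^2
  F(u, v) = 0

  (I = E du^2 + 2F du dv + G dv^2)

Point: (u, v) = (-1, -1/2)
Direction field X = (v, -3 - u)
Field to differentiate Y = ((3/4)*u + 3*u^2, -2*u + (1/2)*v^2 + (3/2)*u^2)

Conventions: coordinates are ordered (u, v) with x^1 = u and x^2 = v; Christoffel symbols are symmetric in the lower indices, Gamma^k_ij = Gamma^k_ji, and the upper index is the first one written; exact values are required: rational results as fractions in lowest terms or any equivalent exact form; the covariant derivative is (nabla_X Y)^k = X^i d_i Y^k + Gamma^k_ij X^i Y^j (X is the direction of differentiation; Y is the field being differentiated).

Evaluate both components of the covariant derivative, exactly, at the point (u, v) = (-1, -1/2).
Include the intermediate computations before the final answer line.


E = 481/36, F = 0, G = 225/4 at the point
E_u = -20/3, E_v = 0, F_u = 0, F_v = 0, G_u = -45/2, G_v = 0
EG - F^2 = 12025/16;  g^inv = (16/12025) * [[225/4, 0], [0, 481/36]]
first-kind symbols [ij,l] = (1/2)(d_i g_jl + d_j g_il - d_l g_ij): [uu,u] = E_u/2 = -10/3, [uu,v] = F_u - E_v/2 = 0, [uv,u] = E_v/2 = 0, [uv,v] = G_u/2 = -45/4, [vv,u] = F_v - G_u/2 = 45/4, [vv,v] = G_v/2 = 0
Gamma^u_ij = (G*[ij,u] - F*[ij,v])/(EG - F^2), Gamma^v_ij = (E*[ij,v] - F*[ij,u])/(EG - F^2)
Gamma_uuu = -120/481, Gamma_uuv = 0, Gamma_uvv = 405/481, Gamma_vuu = 0, Gamma_vuv = -1/5, Gamma_vvv = 0
X = (-1/2, -2), Y = (9/4, 29/8) at the point

Answer: (nabla_X Y)^u = -12309/3848, (nabla_X Y)^v = 381/80


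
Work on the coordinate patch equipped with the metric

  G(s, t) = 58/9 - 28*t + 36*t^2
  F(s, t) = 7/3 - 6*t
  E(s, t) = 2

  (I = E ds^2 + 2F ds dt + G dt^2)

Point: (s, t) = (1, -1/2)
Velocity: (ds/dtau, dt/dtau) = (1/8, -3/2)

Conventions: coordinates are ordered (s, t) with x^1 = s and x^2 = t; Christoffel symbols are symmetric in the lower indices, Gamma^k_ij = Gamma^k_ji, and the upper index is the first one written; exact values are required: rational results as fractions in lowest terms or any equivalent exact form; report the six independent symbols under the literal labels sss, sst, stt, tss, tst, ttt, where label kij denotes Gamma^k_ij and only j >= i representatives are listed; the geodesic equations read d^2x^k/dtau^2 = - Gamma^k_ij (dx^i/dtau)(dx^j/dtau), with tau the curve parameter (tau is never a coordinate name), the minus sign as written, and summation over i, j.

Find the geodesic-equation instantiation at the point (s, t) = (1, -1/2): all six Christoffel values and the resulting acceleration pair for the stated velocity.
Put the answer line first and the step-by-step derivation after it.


Answer: Gamma_sss = 0, Gamma_sst = 0, Gamma_stt = -27/137, Gamma_tss = 0, Gamma_tst = 0, Gamma_ttt = -144/137; accelerations (d^2s/dtau^2, d^2t/dtau^2) = (243/548, 324/137)

E = 2, F = 16/3, G = 265/9 at the point
E_s = 0, E_t = 0, F_s = 0, F_t = -6, G_s = 0, G_t = -64
EG - F^2 = 274/9;  g^inv = (9/274) * [[265/9, -16/3], [-16/3, 2]]
first-kind symbols [ij,l] = (1/2)(d_i g_jl + d_j g_il - d_l g_ij): [ss,s] = E_s/2 = 0, [ss,t] = F_s - E_t/2 = 0, [st,s] = E_t/2 = 0, [st,t] = G_s/2 = 0, [tt,s] = F_t - G_s/2 = -6, [tt,t] = G_t/2 = -32
Gamma^s_ij = (G*[ij,s] - F*[ij,t])/(EG - F^2), Gamma^t_ij = (E*[ij,t] - F*[ij,s])/(EG - F^2)
Gamma_sss = 0, Gamma_sst = 0, Gamma_stt = -27/137, Gamma_tss = 0, Gamma_tst = 0, Gamma_ttt = -144/137
d^2s/dtau^2 = -(Gamma_sss*(1/8)^2 + 2*Gamma_sst*(1/8)*(-3/2) + Gamma_stt*(-3/2)^2) = 243/548
d^2t/dtau^2 = -(Gamma_tss*(1/8)^2 + 2*Gamma_tst*(1/8)*(-3/2) + Gamma_ttt*(-3/2)^2) = 324/137


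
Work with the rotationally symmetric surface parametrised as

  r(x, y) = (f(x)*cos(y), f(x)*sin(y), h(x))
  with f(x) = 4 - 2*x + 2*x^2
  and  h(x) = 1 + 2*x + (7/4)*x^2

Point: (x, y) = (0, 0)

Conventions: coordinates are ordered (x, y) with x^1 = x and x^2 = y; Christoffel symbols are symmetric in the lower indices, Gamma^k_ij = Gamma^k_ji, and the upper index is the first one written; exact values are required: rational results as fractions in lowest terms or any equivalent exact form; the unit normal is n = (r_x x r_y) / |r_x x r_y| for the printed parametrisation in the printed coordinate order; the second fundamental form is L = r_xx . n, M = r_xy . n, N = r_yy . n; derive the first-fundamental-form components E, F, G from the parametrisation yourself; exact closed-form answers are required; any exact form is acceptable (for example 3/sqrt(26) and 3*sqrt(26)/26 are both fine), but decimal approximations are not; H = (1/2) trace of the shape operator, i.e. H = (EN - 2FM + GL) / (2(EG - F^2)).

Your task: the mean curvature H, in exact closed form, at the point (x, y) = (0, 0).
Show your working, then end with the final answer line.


f = 4, f' = -2, f'' = 4, h' = 2, h'' = 7/2
E = 8, F = 0, G = 16; answer radicand W^2 = 8
unnormalised second-form numerators: l = -15, m = 0, n = 8; L = l/sqrt(8), and similarly M = m/sqrt(W^2), N = n/sqrt(W^2)
H = (E*n - 2*F*m + G*l) / (2*(EG - F^2)*sqrt(W^2)); E*n - 2*F*m + G*l = -176, EG - F^2 = 128, so H = (-11/16)/sqrt(8)

Answer: H = -11*sqrt(2)/64


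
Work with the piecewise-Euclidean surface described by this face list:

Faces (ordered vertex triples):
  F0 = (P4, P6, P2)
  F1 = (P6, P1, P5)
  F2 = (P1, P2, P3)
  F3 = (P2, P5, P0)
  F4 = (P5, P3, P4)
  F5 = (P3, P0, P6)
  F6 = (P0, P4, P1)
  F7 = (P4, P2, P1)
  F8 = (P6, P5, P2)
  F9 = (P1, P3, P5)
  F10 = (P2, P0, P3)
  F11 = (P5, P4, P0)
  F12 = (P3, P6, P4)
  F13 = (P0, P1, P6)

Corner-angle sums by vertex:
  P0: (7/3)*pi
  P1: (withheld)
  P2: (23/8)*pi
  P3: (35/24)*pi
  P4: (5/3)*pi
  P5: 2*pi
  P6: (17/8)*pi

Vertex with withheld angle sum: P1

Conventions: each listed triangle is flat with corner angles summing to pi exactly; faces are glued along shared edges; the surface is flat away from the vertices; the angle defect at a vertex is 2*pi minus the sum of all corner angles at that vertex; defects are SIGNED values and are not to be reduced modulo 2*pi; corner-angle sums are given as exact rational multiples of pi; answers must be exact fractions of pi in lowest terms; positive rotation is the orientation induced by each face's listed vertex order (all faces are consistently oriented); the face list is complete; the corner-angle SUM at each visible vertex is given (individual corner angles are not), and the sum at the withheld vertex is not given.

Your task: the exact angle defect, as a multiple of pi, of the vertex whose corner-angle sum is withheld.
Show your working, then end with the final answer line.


V = 7, E = 21, F = 14; chi = V - E + F = 0
Gauss-Bonnet: total defect = 2*pi*chi = 0; visible defects sum to (-11/24)*pi

Answer: defect(P1) = (11/24)*pi


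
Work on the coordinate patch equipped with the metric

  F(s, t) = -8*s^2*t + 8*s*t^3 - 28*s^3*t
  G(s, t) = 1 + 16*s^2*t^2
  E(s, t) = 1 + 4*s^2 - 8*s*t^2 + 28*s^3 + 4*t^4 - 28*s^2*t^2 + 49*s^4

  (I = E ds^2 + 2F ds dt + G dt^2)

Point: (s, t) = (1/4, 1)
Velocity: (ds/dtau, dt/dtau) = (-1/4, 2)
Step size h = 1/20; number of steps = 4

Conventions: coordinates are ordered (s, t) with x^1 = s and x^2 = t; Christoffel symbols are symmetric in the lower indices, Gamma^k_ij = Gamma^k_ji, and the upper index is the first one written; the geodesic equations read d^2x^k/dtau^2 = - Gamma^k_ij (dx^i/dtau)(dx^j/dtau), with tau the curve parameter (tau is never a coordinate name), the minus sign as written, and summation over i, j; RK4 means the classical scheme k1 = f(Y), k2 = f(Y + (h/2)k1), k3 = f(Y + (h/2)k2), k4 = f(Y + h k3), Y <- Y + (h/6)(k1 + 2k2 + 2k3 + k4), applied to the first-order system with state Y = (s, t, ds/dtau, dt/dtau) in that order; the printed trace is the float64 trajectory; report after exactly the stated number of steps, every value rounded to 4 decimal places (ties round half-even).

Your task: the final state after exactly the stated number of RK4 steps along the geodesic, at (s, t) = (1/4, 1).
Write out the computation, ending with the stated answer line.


f(Y) = (ds/dtau, dt/dtau, -Gamma^s_ij Y'^i Y'^j, -Gamma^t_ij Y'^i Y'^j) with the Gammas evaluated at the stage position; h = 0.050000; intermediate values shown to 6 dp
step 0: s = 0.2500, t = 1.0000, ds/dtau = -0.2500, dt/dtau = 2.0000
step 1:
  k1: at (s, t) = (0.250000, 1.000000), (ds/dtau, dt/dtau) = (-0.250000, 2.000000); Gamma_sss = -1.867665, Gamma_sst = 1.358302, Gamma_stt = 0.339576, Gamma_tss = -1.757803, Gamma_tst = 1.278402, Gamma_ttt = 0.319600; k1 = (-0.250000, 2.000000, 0.116729, 0.109863)
  k2: at (s, t) = (0.243750, 1.050000), (ds/dtau, dt/dtau) = (-0.247082, 2.002747); Gamma_sss = -1.882545, Gamma_sst = 1.460820, Gamma_stt = 0.339119, Gamma_tss = -1.480680, Gamma_tst = 1.148980, Gamma_ttt = 0.266728; k2 = (-0.247082, 2.002747, 0.200475, 0.157680)
  k3: at (s, t) = (0.243823, 1.050069), (ds/dtau, dt/dtau) = (-0.244988, 2.003942); Gamma_sss = -1.882501, Gamma_sst = 1.460606, Gamma_stt = 0.339149, Gamma_tss = -1.481307, Gamma_tst = 1.149325, Gamma_ttt = 0.266870; k3 = (-0.244988, 2.003942, 0.185185, 0.145719)
  k4: at (s, t) = (0.237751, 1.100197), (ds/dtau, dt/dtau) = (-0.240741, 2.007286); Gamma_sss = -1.836534, Gamma_sst = 1.516784, Gamma_stt = 0.327774, Gamma_tss = -1.239957, Gamma_tst = 1.024074, Gamma_ttt = 0.221301; k4 = (-0.240741, 2.007286, 0.251699, 0.169938)
  Y <- Y + (h/6)(k1 + 2k2 + 2k3 + k4): s = 0.2377, t = 1.1002, ds/dtau = -0.2405, dt/dtau = 2.0074
step 2:
  k1: at (s, t) = (0.237709, 1.100172), (ds/dtau, dt/dtau) = (-0.240502, 2.007388); Gamma_sss = -1.836501, Gamma_sst = 1.516887, Gamma_stt = 0.327747, Gamma_tss = -1.239603, Gamma_tst = 1.023870, Gamma_ttt = 0.221223; k1 = (-0.240502, 2.007388, 0.250182, 0.168868)
  k2: at (s, t) = (0.231697, 1.150357), (ds/dtau, dt/dtau) = (-0.234248, 2.011610); Gamma_sss = -1.754006, Gamma_sst = 1.539151, Gamma_stt = 0.310005, Gamma_tss = -1.034603, Gamma_tst = 0.907871, Gamma_ttt = 0.182857; k2 = (-0.234248, 2.011610, 0.292329, 0.172431)
  k3: at (s, t) = (0.231853, 1.150462), (ds/dtau, dt/dtau) = (-0.233194, 2.011699); Gamma_sss = -1.754240, Gamma_sst = 1.538855, Gamma_stt = 0.310126, Gamma_tss = -1.035726, Gamma_tst = 0.908560, Gamma_ttt = 0.183103; k3 = (-0.233194, 2.011699, 0.284138, 0.167759)
  k4: at (s, t) = (0.226050, 1.200757), (ds/dtau, dt/dtau) = (-0.226295, 2.015776); Gamma_sss = -1.652992, Gamma_sst = 1.537239, Gamma_stt = 0.289394, Gamma_tss = -0.865392, Gamma_tst = 0.804792, Gamma_ttt = 0.151507; k4 = (-0.226295, 2.015776, 0.311193, 0.162919)
  Y <- Y + (h/6)(k1 + 2k2 + 2k3 + k4): s = 0.2260, t = 1.2008, ds/dtau = -0.2262, dt/dtau = 2.0158
step 3:
  k1: at (s, t) = (0.226029, 1.200754), (ds/dtau, dt/dtau) = (-0.226216, 2.015823); Gamma_sss = -1.652932, Gamma_sst = 1.537265, Gamma_stt = 0.289373, Gamma_tss = -0.865240, Gamma_tst = 0.804693, Gamma_ttt = 0.151475; k1 = (-0.226216, 2.015823, 0.310729, 0.162653)
  k2: at (s, t) = (0.220373, 1.251149), (ds/dtau, dt/dtau) = (-0.218448, 2.019889); Gamma_sss = -1.544180, Gamma_sst = 1.519696, Gamma_stt = 0.267674, Gamma_tss = -0.724684, Gamma_tst = 0.713194, Gamma_ttt = 0.125620; k2 = (-0.218448, 2.019889, 0.322693, 0.151440)
  k3: at (s, t) = (0.220567, 1.251251), (ds/dtau, dt/dtau) = (-0.218149, 2.019609); Gamma_sss = -1.544673, Gamma_sst = 1.519492, Gamma_stt = 0.267852, Gamma_tss = -0.725761, Gamma_tst = 0.713930, Gamma_ttt = 0.125850; k3 = (-0.218149, 2.019609, 0.319889, 0.150299)
  k4: at (s, t) = (0.215121, 1.301734), (ds/dtau, dt/dtau) = (-0.210222, 2.023338); Gamma_sss = -1.435787, Gamma_sst = 1.491721, Gamma_stt = 0.246518, Gamma_tss = -0.610381, Gamma_tst = 0.634160, Gamma_ttt = 0.104800; k4 = (-0.210222, 2.023338, 0.323239, 0.137415)
  Y <- Y + (h/6)(k1 + 2k2 + 2k3 + k4): s = 0.2151, t = 1.3017, ds/dtau = -0.2102, dt/dtau = 2.0234
step 4:
  k1: at (s, t) = (0.215115, 1.301738), (ds/dtau, dt/dtau) = (-0.210223, 2.023353); Gamma_sss = -1.435758, Gamma_sst = 1.491721, Gamma_stt = 0.246510, Gamma_tss = -0.610341, Gamma_tst = 0.634131, Gamma_ttt = 0.104792; k1 = (-0.210223, 2.023353, 0.323276, 0.137425)
  k2: at (s, t) = (0.209859, 1.352322), (ds/dtau, dt/dtau) = (-0.202142, 2.026788); Gamma_sss = -1.330727, Gamma_sst = 1.457724, Gamma_stt = 0.226216, Gamma_tss = -0.515653, Gamma_tst = 0.564864, Gamma_ttt = 0.087658; k2 = (-0.202142, 2.026788, 0.319562, 0.123829)
  k3: at (s, t) = (0.210062, 1.352408), (ds/dtau, dt/dtau) = (-0.202234, 2.026448); Gamma_sss = -1.331306, Gamma_sst = 1.457615, Gamma_stt = 0.226403, Gamma_tss = -0.516501, Gamma_tst = 0.565504, Gamma_ttt = 0.087836; k3 = (-0.202234, 2.026448, 0.319440, 0.123932)
  k4: at (s, t) = (0.205003, 1.403061), (ds/dtau, dt/dtau) = (-0.194251, 2.029549); Gamma_sss = -1.232385, Gamma_sst = 1.420201, Gamma_stt = 0.207508, Gamma_tss = -0.438574, Gamma_tst = 0.505412, Gamma_ttt = 0.073847; k4 = (-0.194251, 2.029549, 0.311572, 0.110880)
  Y <- Y + (h/6)(k1 + 2k2 + 2k3 + k4): s = 0.2050, t = 1.4031, ds/dtau = -0.1943, dt/dtau = 2.0296

Answer: s = 0.2050, t = 1.4031, ds/dtau = -0.1943, dt/dtau = 2.0296


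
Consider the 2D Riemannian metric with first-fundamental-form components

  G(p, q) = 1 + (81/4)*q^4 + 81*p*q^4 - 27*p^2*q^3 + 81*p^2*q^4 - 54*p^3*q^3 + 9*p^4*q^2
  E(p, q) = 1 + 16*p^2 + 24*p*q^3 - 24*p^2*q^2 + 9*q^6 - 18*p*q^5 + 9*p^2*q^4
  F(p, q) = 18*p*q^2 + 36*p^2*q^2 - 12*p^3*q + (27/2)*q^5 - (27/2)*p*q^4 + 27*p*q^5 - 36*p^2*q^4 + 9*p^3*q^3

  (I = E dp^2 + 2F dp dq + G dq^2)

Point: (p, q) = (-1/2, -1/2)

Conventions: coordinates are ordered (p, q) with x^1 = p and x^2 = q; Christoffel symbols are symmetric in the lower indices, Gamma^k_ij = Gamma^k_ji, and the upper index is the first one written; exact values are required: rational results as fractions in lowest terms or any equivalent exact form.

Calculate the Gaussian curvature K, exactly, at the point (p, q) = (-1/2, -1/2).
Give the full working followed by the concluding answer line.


E = 5, F = -3/4, G = 73/64, EG - F^2 = 329/64 at the point
E_p = -13, E_q = -3, F_p = -9/32, F_q = 57/32, G_p = 9/16, G_q = -9/16
E_qq = 201/8, F_pq = 45/4, G_pp = 27/8
By Brioschi, K is (det M1 - det M2) divided by (EG - F^2) squared.
M1 = [[-E_qq/2 + F_pq - G_pp/2, E_p/2, F_p - E_q/2], [F_q - G_p/2, E, F], [G_q/2, F, G]] = [[-3, -13/2, 39/32], [3/2, 5, -3/4], [-9/32, -3/4, 73/64]]; det M1 = -5457/1024
M2 = [[0, E_q/2, G_p/2], [E_q/2, E, F], [G_p/2, F, G]] = [[0, -3/2, 9/32], [-3/2, 5, -3/4], [9/32, -3/4, 73/64]]; det M2 = -2385/1024
det M1 - det M2 = -3; K = -3 / (329/64)^2 = -12288/108241

Answer: K = -12288/108241


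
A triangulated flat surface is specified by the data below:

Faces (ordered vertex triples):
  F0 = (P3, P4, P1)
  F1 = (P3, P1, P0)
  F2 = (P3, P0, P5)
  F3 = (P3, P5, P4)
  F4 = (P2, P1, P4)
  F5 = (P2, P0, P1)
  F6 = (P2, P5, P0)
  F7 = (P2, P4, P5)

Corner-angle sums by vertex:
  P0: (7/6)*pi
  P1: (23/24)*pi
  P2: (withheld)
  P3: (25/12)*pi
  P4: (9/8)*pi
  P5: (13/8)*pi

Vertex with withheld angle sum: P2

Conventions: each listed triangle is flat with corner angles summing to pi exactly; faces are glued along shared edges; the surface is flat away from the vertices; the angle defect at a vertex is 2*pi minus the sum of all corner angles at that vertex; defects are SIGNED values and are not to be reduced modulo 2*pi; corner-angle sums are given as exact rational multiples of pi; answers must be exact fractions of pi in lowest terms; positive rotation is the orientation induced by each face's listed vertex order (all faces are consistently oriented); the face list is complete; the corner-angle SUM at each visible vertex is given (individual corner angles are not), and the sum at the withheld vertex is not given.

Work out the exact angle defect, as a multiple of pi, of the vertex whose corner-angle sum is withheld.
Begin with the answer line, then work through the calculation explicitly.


Answer: defect(P2) = (23/24)*pi

V = 6, E = 12, F = 8; chi = V - E + F = 2
Gauss-Bonnet: total defect = 2*pi*chi = 4*pi; visible defects sum to (73/24)*pi


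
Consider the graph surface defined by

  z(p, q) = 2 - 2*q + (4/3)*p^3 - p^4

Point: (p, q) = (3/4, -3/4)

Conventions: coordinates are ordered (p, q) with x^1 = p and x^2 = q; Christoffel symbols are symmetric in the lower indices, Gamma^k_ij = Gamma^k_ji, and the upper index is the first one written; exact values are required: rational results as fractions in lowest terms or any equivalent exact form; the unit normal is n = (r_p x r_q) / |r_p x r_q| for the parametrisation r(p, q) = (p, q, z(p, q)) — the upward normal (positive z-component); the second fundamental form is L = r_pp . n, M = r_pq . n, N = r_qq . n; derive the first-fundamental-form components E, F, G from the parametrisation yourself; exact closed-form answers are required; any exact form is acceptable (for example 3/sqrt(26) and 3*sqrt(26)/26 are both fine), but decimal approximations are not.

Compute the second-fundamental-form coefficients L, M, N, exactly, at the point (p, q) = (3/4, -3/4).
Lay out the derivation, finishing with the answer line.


z_p = 9/16, z_q = -2, z_pp = -3/4, z_pq = 0, z_qq = 0
E = 337/256, F = -9/8, G = 5; answer radicand W^2 = 1361/256
unnormalised second-form numerators: l = -3/4, m = 0, n = 0; L = l/sqrt(1361/256), and similarly M = m/sqrt(W^2), N = n/sqrt(W^2)

Answer: L = -12*sqrt(1361)/1361, M = 0, N = 0


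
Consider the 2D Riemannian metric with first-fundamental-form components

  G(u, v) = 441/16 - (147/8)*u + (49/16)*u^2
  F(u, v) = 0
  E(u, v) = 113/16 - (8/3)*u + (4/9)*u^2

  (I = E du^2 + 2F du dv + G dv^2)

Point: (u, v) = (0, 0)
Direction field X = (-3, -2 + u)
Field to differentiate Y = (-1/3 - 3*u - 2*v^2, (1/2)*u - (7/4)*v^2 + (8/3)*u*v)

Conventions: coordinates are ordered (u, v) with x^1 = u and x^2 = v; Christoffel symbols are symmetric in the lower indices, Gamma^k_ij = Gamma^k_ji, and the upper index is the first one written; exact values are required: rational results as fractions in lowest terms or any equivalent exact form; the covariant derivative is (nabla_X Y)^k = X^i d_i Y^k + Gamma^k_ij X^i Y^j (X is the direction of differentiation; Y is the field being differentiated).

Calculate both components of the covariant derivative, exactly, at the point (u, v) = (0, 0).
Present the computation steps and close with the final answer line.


E = 113/16, F = 0, G = 441/16 at the point
E_u = -8/3, E_v = 0, F_u = 0, F_v = 0, G_u = -147/8, G_v = 0
EG - F^2 = 49833/256;  g^inv = (256/49833) * [[441/16, 0], [0, 113/16]]
first-kind symbols [ij,l] = (1/2)(d_i g_jl + d_j g_il - d_l g_ij): [uu,u] = E_u/2 = -4/3, [uu,v] = F_u - E_v/2 = 0, [uv,u] = E_v/2 = 0, [uv,v] = G_u/2 = -147/16, [vv,u] = F_v - G_u/2 = 147/16, [vv,v] = G_v/2 = 0
Gamma^u_ij = (G*[ij,u] - F*[ij,v])/(EG - F^2), Gamma^v_ij = (E*[ij,v] - F*[ij,u])/(EG - F^2)
Gamma_uuu = -64/339, Gamma_uuv = 0, Gamma_uvv = 147/113, Gamma_vuu = 0, Gamma_vuv = -1/3, Gamma_vvv = 0
X = (-3, -2), Y = (-1/3, 0) at the point

Answer: (nabla_X Y)^u = 2987/339, (nabla_X Y)^v = -31/18


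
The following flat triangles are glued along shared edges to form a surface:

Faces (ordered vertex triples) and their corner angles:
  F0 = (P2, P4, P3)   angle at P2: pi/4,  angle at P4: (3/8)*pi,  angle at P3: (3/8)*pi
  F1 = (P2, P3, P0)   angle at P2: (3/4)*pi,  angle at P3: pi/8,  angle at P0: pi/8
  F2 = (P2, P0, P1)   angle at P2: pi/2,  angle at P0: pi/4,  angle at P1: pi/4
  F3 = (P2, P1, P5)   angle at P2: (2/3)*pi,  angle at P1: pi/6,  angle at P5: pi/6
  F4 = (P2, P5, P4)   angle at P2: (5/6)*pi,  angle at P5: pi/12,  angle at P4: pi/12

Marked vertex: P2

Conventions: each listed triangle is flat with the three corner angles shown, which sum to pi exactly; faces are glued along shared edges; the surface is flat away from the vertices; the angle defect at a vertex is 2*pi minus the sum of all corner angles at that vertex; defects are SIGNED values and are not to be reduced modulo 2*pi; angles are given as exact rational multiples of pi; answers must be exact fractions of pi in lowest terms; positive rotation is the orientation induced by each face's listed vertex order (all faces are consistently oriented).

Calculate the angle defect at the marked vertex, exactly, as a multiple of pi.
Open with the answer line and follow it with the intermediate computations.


Answer: defect(P2) = -pi

Sum of corner angles at P2: 3*pi
defect = 2*pi - 3*pi


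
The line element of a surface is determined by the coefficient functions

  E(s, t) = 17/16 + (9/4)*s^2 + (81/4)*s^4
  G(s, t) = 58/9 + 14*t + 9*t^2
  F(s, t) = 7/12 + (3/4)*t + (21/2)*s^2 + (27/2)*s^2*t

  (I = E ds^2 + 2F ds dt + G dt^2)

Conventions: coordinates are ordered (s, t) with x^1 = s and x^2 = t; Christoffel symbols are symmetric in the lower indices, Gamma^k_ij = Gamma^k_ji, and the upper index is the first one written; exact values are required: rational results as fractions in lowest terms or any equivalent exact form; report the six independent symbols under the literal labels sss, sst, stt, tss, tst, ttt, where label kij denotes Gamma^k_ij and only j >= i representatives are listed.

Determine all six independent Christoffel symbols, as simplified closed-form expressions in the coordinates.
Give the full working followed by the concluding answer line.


E = 17/16 + (9/4)*s^2 + (81/4)*s^4; F = 7/12 + (3/4)*t + (21/2)*s^2 + (27/2)*s^2*t; G = 58/9 + 14*t + 9*t^2
Gamma^k_ij = (1/2) g^{kl} (d_i g_jl + d_j g_il - d_l g_ij), with g^inv = (1/(EG-F^2)) [[G, -F], [-F, E]]
first partials: E_s = (9/2)*s + 81*s^3, E_t = 0, F_s = 21*s + 27*s*t, F_t = 3/4 + (27/2)*s^2, G_s = 0, G_t = 14 + 18*t
D = EG - F^2 = 937/144 + 14*t + 9*t^2 + (9/4)*s^2 + (81/4)*s^4
expanded: Gamma^s_ss = (G E_s - 2F F_s + F E_t)/(2D), Gamma^s_st = (G E_t - F G_s)/(2D), Gamma^s_tt = (2G F_t - G G_s - F G_t)/(2D), Gamma^t_ss = (2E F_s - E E_t - F E_s)/(2D), Gamma^t_st = (E G_s - F E_t)/(2D), Gamma^t_tt = (E G_t - 2F F_t + F G_s)/(2D); substitute and cancel common factors

Answer: Gamma_sss = (5832*s^3 + 324*s)/(2916*s^4 + 324*s^2 + 1296*t^2 + 2016*t + 937), Gamma_sst = 0, Gamma_stt = (1944*s^2 + 108)/(2916*s^4 + 324*s^2 + 1296*t^2 + 2016*t + 937), Gamma_tss = (3888*s*t + 3024*s)/(2916*s^4 + 324*s^2 + 1296*t^2 + 2016*t + 937), Gamma_tst = 0, Gamma_ttt = (1296*t + 1008)/(2916*s^4 + 324*s^2 + 1296*t^2 + 2016*t + 937)


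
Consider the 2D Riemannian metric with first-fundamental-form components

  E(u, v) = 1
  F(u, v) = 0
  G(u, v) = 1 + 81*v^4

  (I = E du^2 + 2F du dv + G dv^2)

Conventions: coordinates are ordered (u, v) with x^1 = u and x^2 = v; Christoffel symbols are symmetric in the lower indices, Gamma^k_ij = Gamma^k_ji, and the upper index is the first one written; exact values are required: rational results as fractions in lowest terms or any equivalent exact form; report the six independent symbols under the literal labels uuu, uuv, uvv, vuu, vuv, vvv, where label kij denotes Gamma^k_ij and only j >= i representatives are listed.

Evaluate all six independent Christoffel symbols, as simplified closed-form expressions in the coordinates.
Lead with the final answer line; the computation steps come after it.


Answer: Gamma_uuu = 0, Gamma_uuv = 0, Gamma_uvv = 0, Gamma_vuu = 0, Gamma_vuv = 0, Gamma_vvv = 162*v^3/(81*v^4 + 1)

E = 1; F = 0; G = 1 + 81*v^4
Gamma^k_ij = (1/2) g^{kl} (d_i g_jl + d_j g_il - d_l g_ij), with g^inv = (1/(EG-F^2)) [[G, -F], [-F, E]]
first partials: E_u = 0, E_v = 0, F_u = 0, F_v = 0, G_u = 0, G_v = 324*v^3
D = EG - F^2 = 1 + 81*v^4
expanded: Gamma^u_uu = (G E_u - 2F F_u + F E_v)/(2D), Gamma^u_uv = (G E_v - F G_u)/(2D), Gamma^u_vv = (2G F_v - G G_u - F G_v)/(2D), Gamma^v_uu = (2E F_u - E E_v - F E_u)/(2D), Gamma^v_uv = (E G_u - F E_v)/(2D), Gamma^v_vv = (E G_v - 2F F_v + F G_u)/(2D); substitute and cancel common factors
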